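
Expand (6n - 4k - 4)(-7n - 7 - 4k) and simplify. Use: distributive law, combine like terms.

(6n - 4k - 4)(-7n - 7 - 4k)
= -42n^2 - 42n - 24kn + 28kn + 28k + 16k^2 + 28n + 28 + 16k    [distributive law]
= -42n^2 - 14n + 4kn + 44k + 16k^2 + 28    [combine like terms]

-42n^2 - 14n + 4kn + 44k + 16k^2 + 28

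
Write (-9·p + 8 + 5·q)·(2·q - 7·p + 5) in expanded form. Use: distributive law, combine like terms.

-53·p·q + 63·p^2 - 101·p + 41·q + 40 + 10·q^2

(-9·p + 8 + 5·q)·(2·q - 7·p + 5)
= -18·p·q + 63·p^2 - 45·p + 16·q - 56·p + 40 + 10·q^2 - 35·p·q + 25·q    [distributive law]
= -53·p·q + 63·p^2 - 101·p + 41·q + 40 + 10·q^2    [combine like terms]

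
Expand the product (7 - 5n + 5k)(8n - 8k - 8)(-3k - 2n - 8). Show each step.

(7 - 5n + 5k)(8n - 8k - 8)(-3k - 2n - 8)
= (56n - 56k - 56 - 40n^2 + 40kn + 40n + 40kn - 40k^2 - 40k)(-3k - 2n - 8)    [distributive law]
= (96n - 96k - 56 - 40n^2 + 80kn - 40k^2)(-3k - 2n - 8)    [combine like terms]
= -288kn - 192n^2 - 768n + 288k^2 + 192kn + 768k + 168k + 112n + 448 + 120kn^2 + 80n^3 + 320n^2 - 240k^2n - 160kn^2 - 640kn + 120k^3 + 80k^2n + 320k^2    [distributive law]
= -736kn + 128n^2 - 656n + 608k^2 + 936k + 448 - 40kn^2 + 80n^3 - 160k^2n + 120k^3    [combine like terms]

-736kn + 128n^2 - 656n + 608k^2 + 936k + 448 - 40kn^2 + 80n^3 - 160k^2n + 120k^3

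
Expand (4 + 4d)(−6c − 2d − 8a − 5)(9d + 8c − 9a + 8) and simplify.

(4 + 4d)(−6c − 2d − 8a − 5)(9d + 8c − 9a + 8)
= (−24c − 8d − 32a − 20 − 24cd − 8d² − 32ad − 20d)(9d + 8c − 9a + 8)    [distributive law]
= (−24c − 28d − 32a − 20 − 24cd − 8d² − 32ad)(9d + 8c − 9a + 8)    [combine like terms]
= −216cd − 192c² + 216ac − 192c − 252d² − 224cd + 252ad − 224d − 288ad − 256ac + 288a² − 256a − 180d − 160c + 180a − 160 − 216cd² − 192c²d + 216acd − 192cd − 72d³ − 64cd² + 72ad² − 64d² − 288ad² − 256acd + 288a²d − 256ad    [distributive law]
= −632cd − 192c² − 40ac − 352c − 316d² − 292ad − 404d + 288a² − 76a − 160 − 280cd² − 192c²d − 40acd − 72d³ − 216ad² + 288a²d    [combine like terms]

−632cd − 192c² − 40ac − 352c − 316d² − 292ad − 404d + 288a² − 76a − 160 − 280cd² − 192c²d − 40acd − 72d³ − 216ad² + 288a²d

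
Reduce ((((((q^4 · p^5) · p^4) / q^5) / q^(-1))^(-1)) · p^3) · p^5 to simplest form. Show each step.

p^(-1)

((((((q^4 · p^5) · p^4) / q^5) / q^(-1))^(-1)) · p^3) · p^5
= ((((((q^4 · p^5) · p^4) / q^5)^(-1)) / ((q^(-1))^(-1))) · p^3) · p^5    [power of a quotient]
= ((((((q^4 · p^5) · p^4)^(-1)) / ((q^5)^(-1))) / ((q^(-1))^(-1))) · p^3) · p^5    [power of a quotient]
= ((((((q^4 · p^5)^(-1)) · ((p^4)^(-1))) / ((q^5)^(-1))) / ((q^(-1))^(-1))) · p^3) · p^5    [power of a product]
= (((((((q^4)^(-1)) · ((p^5)^(-1))) · ((p^4)^(-1))) / ((q^5)^(-1))) / ((q^(-1))^(-1))) · p^3) · p^5    [power of a product]
= (((((q^(-4) · ((p^5)^(-1))) · ((p^4)^(-1))) / ((q^5)^(-1))) / ((q^(-1))^(-1))) · p^3) · p^5    [power of a power]
= (((((q^(-4) · p^(-5)) · ((p^4)^(-1))) / ((q^5)^(-1))) / ((q^(-1))^(-1))) · p^3) · p^5    [power of a power]
= (((((q^(-4) · p^(-5)) · p^(-4)) / ((q^5)^(-1))) / ((q^(-1))^(-1))) · p^3) · p^5    [power of a power]
= (((((q^(-4) · p^(-5)) · p^(-4)) / q^(-5)) / ((q^(-1))^(-1))) · p^3) · p^5    [power of a power]
= (((((q^(-4) · p^(-5)) · p^(-4)) / q^(-5)) / q) · p^3) · p^5    [power of a power]
= p^(-1)    [quotient of powers; product of powers]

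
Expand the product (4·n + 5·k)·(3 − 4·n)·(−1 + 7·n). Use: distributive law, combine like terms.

(4·n + 5·k)·(3 − 4·n)·(−1 + 7·n)
= (12·n − 16·n² + 15·k − 20·k·n)·(−1 + 7·n)    [distributive law]
= −12·n + 84·n² + 16·n² − 112·n³ − 15·k + 105·k·n + 20·k·n − 140·k·n²    [distributive law]
= −12·n + 100·n² − 112·n³ − 15·k + 125·k·n − 140·k·n²    [combine like terms]

−12·n + 100·n² − 112·n³ − 15·k + 125·k·n − 140·k·n²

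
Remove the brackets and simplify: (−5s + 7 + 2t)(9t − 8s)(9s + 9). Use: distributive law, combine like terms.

−549s²t + 18st + 360s³ − 144s² + 567t − 504s + 162st² + 162t²

(−5s + 7 + 2t)(9t − 8s)(9s + 9)
= (−45st + 40s² + 63t − 56s + 18t² − 16st)(9s + 9)    [distributive law]
= (−61st + 40s² + 63t − 56s + 18t²)(9s + 9)    [combine like terms]
= −549s²t − 549st + 360s³ + 360s² + 567st + 567t − 504s² − 504s + 162st² + 162t²    [distributive law]
= −549s²t + 18st + 360s³ − 144s² + 567t − 504s + 162st² + 162t²    [combine like terms]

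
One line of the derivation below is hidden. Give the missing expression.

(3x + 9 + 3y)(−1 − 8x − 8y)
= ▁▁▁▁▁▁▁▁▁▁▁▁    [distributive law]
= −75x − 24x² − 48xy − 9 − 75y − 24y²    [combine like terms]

After distributive law, the bracketed line is:

−3x − 24x² − 24xy − 9 − 72x − 72y − 3y − 24xy − 24y²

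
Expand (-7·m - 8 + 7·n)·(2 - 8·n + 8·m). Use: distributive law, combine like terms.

(-7·m - 8 + 7·n)·(2 - 8·n + 8·m)
= -14·m + 56·m·n - 56·m² - 16 + 64·n - 64·m + 14·n - 56·n² + 56·m·n    [distributive law]
= -78·m + 112·m·n - 56·m² - 16 + 78·n - 56·n²    [combine like terms]

-78·m + 112·m·n - 56·m² - 16 + 78·n - 56·n²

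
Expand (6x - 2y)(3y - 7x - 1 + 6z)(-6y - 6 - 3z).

-192xy² - 156xy - 312xyz + 252x²y + 252x² + 126x²z + 36x - 198xz - 108xz² + 36y³ + 24y² + 90y²z - 12y + 66yz + 36yz²

(6x - 2y)(3y - 7x - 1 + 6z)(-6y - 6 - 3z)
= (18xy - 42x² - 6x + 36xz - 6y² + 14xy + 2y - 12yz)(-6y - 6 - 3z)    [distributive law]
= (32xy - 42x² - 6x + 36xz - 6y² + 2y - 12yz)(-6y - 6 - 3z)    [combine like terms]
= -192xy² - 192xy - 96xyz + 252x²y + 252x² + 126x²z + 36xy + 36x + 18xz - 216xyz - 216xz - 108xz² + 36y³ + 36y² + 18y²z - 12y² - 12y - 6yz + 72y²z + 72yz + 36yz²    [distributive law]
= -192xy² - 156xy - 312xyz + 252x²y + 252x² + 126x²z + 36x - 198xz - 108xz² + 36y³ + 24y² + 90y²z - 12y + 66yz + 36yz²    [combine like terms]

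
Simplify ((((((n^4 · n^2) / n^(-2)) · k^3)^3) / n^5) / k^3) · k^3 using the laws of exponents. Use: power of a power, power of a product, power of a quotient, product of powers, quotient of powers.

((((((n^4 · n^2) / n^(-2)) · k^3)^3) / n^5) / k^3) · k^3
= ((((((n^4 · n^2) / n^(-2))^3) · ((k^3)^3)) / n^5) / k^3) · k^3    [power of a product]
= ((((((n^4 · n^2)^3) / ((n^(-2))^3)) · ((k^3)^3)) / n^5) / k^3) · k^3    [power of a quotient]
= (((((((n^4)^3) · ((n^2)^3)) / ((n^(-2))^3)) · ((k^3)^3)) / n^5) / k^3) · k^3    [power of a product]
= (((((n^12 · ((n^2)^3)) / ((n^(-2))^3)) · ((k^3)^3)) / n^5) / k^3) · k^3    [power of a power]
= (((((n^12 · n^6) / ((n^(-2))^3)) · ((k^3)^3)) / n^5) / k^3) · k^3    [power of a power]
= ((((n^18 / ((n^(-2))^3)) · ((k^3)^3)) / n^5) / k^3) · k^3    [product of powers]
= ((((n^18 / n^(-6)) · ((k^3)^3)) / n^5) / k^3) · k^3    [power of a power]
= (((n^24 · ((k^3)^3)) / n^5) / k^3) · k^3    [quotient of powers]
= (((n^24 · k^9) / n^5) / k^3) · k^3    [power of a power]
= k^9n^19    [quotient of powers; product of powers]

k^9n^19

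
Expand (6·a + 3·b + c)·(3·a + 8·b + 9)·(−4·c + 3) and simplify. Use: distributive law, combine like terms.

−72·a^2·c + 54·a^2 − 228·a·b·c + 171·a·b − 207·a·c + 162·a − 96·b^2·c + 72·b^2 − 84·b·c + 81·b − 12·a·c^2 − 32·b·c^2 − 36·c^2 + 27·c

(6·a + 3·b + c)·(3·a + 8·b + 9)·(−4·c + 3)
= (18·a^2 + 48·a·b + 54·a + 9·a·b + 24·b^2 + 27·b + 3·a·c + 8·b·c + 9·c)·(−4·c + 3)    [distributive law]
= (18·a^2 + 57·a·b + 54·a + 24·b^2 + 27·b + 3·a·c + 8·b·c + 9·c)·(−4·c + 3)    [combine like terms]
= −72·a^2·c + 54·a^2 − 228·a·b·c + 171·a·b − 216·a·c + 162·a − 96·b^2·c + 72·b^2 − 108·b·c + 81·b − 12·a·c^2 + 9·a·c − 32·b·c^2 + 24·b·c − 36·c^2 + 27·c    [distributive law]
= −72·a^2·c + 54·a^2 − 228·a·b·c + 171·a·b − 207·a·c + 162·a − 96·b^2·c + 72·b^2 − 84·b·c + 81·b − 12·a·c^2 − 32·b·c^2 − 36·c^2 + 27·c    [combine like terms]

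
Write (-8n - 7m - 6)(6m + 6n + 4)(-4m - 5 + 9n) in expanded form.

-18m^2n + 146mn - 618mn^2 - 372n^2 - 432n^3 + 124n + 168m^3 + 466m^2 + 416m + 120

(-8n - 7m - 6)(6m + 6n + 4)(-4m - 5 + 9n)
= (-48mn - 48n^2 - 32n - 42m^2 - 42mn - 28m - 36m - 36n - 24)(-4m - 5 + 9n)    [distributive law]
= (-90mn - 48n^2 - 68n - 42m^2 - 64m - 24)(-4m - 5 + 9n)    [combine like terms]
= 360m^2n + 450mn - 810mn^2 + 192mn^2 + 240n^2 - 432n^3 + 272mn + 340n - 612n^2 + 168m^3 + 210m^2 - 378m^2n + 256m^2 + 320m - 576mn + 96m + 120 - 216n    [distributive law]
= -18m^2n + 146mn - 618mn^2 - 372n^2 - 432n^3 + 124n + 168m^3 + 466m^2 + 416m + 120    [combine like terms]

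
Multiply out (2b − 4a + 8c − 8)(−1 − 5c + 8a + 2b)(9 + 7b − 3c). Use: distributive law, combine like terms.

(2b − 4a + 8c − 8)(−1 − 5c + 8a + 2b)(9 + 7b − 3c)
= (−2b − 10bc + 16ab + 4b² + 4a + 20ac − 32a² − 8ab − 8c − 40c² + 64ac + 16bc + 8 + 40c − 64a − 16b)(9 + 7b − 3c)    [distributive law]
= (−18b + 6bc + 8ab + 4b² − 60a + 84ac − 32a² + 32c − 40c² + 8)(9 + 7b − 3c)    [combine like terms]
= −162b − 126b² + 54bc + 54bc + 42b²c − 18bc² + 72ab + 56ab² − 24abc + 36b² + 28b³ − 12b²c − 540a − 420ab + 180ac + 756ac + 588abc − 252ac² − 288a² − 224a²b + 96a²c + 288c + 224bc − 96c² − 360c² − 280bc² + 120c³ + 72 + 56b − 24c    [distributive law]
= −106b − 90b² + 332bc + 30b²c − 298bc² − 348ab + 56ab² + 564abc + 28b³ − 540a + 936ac − 252ac² − 288a² − 224a²b + 96a²c + 264c − 456c² + 120c³ + 72    [combine like terms]

−106b − 90b² + 332bc + 30b²c − 298bc² − 348ab + 56ab² + 564abc + 28b³ − 540a + 936ac − 252ac² − 288a² − 224a²b + 96a²c + 264c − 456c² + 120c³ + 72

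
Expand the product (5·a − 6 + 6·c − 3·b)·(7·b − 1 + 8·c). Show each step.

35·a·b − 5·a + 40·a·c − 39·b + 6 − 54·c + 18·b·c + 48·c^2 − 21·b^2

(5·a − 6 + 6·c − 3·b)·(7·b − 1 + 8·c)
= 35·a·b − 5·a + 40·a·c − 42·b + 6 − 48·c + 42·b·c − 6·c + 48·c^2 − 21·b^2 + 3·b − 24·b·c    [distributive law]
= 35·a·b − 5·a + 40·a·c − 39·b + 6 − 54·c + 18·b·c + 48·c^2 − 21·b^2    [combine like terms]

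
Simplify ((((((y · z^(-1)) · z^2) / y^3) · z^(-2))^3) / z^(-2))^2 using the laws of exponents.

((((((y · z^(-1)) · z^2) / y^3) · z^(-2))^3) / z^(-2))^2
= ((((((y · z^(-1)) · z^2) / y^3) · z^(-2))^3)^2) / ((z^(-2))^2)    [power of a quotient]
= (((((y · z^(-1)) · z^2) / y^3) · z^(-2))^6) / ((z^(-2))^2)    [power of a power]
= (((((y · z^(-1)) · z^2) / y^3)^6) · ((z^(-2))^6)) / ((z^(-2))^2)    [power of a product]
= (((((y · z^(-1)) · z^2)^6) / ((y^3)^6)) · ((z^(-2))^6)) / ((z^(-2))^2)    [power of a quotient]
= (((((y · z^(-1))^6) · ((z^2)^6)) / ((y^3)^6)) · ((z^(-2))^6)) / ((z^(-2))^2)    [power of a product]
= (((((y^6) · ((z^(-1))^6)) · ((z^2)^6)) / ((y^3)^6)) · ((z^(-2))^6)) / ((z^(-2))^2)    [power of a product]
= ((((y^6 · z^(-6)) · ((z^2)^6)) / ((y^3)^6)) · ((z^(-2))^6)) / ((z^(-2))^2)    [power of a power]
= ((((y^6 · z^(-6)) · z^12) / ((y^3)^6)) · ((z^(-2))^6)) / ((z^(-2))^2)    [power of a power]
= ((((y^6 · z^(-6)) · z^12) / y^18) · ((z^(-2))^6)) / ((z^(-2))^2)    [power of a power]
= ((((y^6 · z^(-6)) · z^12) / y^18) · z^(-12)) / ((z^(-2))^2)    [power of a power]
= ((((y^6 · z^(-6)) · z^12) / y^18) · z^(-12)) / z^(-4)    [power of a power]
= y^(-12)z^(-2)    [quotient of powers; product of powers]

y^(-12)z^(-2)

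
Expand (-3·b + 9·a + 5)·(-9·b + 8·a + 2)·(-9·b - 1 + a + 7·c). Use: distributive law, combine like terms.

-243·b³ + 432·b² + 972·a·b² + 189·b²·c - 468·a·b - 753·a²·b - 735·a·b·c - 39·b - 357·b·c - 14·a² + 72·a³ + 504·a²·c - 48·a + 406·a·c - 10 + 70·c

(-3·b + 9·a + 5)·(-9·b + 8·a + 2)·(-9·b - 1 + a + 7·c)
= (27·b² - 24·a·b - 6·b - 81·a·b + 72·a² + 18·a - 45·b + 40·a + 10)·(-9·b - 1 + a + 7·c)    [distributive law]
= (27·b² - 105·a·b - 51·b + 72·a² + 58·a + 10)·(-9·b - 1 + a + 7·c)    [combine like terms]
= -243·b³ - 27·b² + 27·a·b² + 189·b²·c + 945·a·b² + 105·a·b - 105·a²·b - 735·a·b·c + 459·b² + 51·b - 51·a·b - 357·b·c - 648·a²·b - 72·a² + 72·a³ + 504·a²·c - 522·a·b - 58·a + 58·a² + 406·a·c - 90·b - 10 + 10·a + 70·c    [distributive law]
= -243·b³ + 432·b² + 972·a·b² + 189·b²·c - 468·a·b - 753·a²·b - 735·a·b·c - 39·b - 357·b·c - 14·a² + 72·a³ + 504·a²·c - 48·a + 406·a·c - 10 + 70·c    [combine like terms]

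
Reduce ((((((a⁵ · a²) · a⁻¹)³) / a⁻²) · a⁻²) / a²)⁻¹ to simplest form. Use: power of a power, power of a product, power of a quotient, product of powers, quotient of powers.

((((((a⁵ · a²) · a⁻¹)³) / a⁻²) · a⁻²) / a²)⁻¹
= ((((((a⁵ · a²) · a⁻¹)³) / a⁻²) · a⁻²)⁻¹) / ((a²)⁻¹)    [power of a quotient]
= ((((((a⁵ · a²) · a⁻¹)³) / a⁻²)⁻¹) · ((a⁻²)⁻¹)) / ((a²)⁻¹)    [power of a product]
= ((((((a⁵ · a²) · a⁻¹)³)⁻¹) / ((a⁻²)⁻¹)) · ((a⁻²)⁻¹)) / ((a²)⁻¹)    [power of a quotient]
= (((((a⁵ · a²) · a⁻¹)⁻³) / ((a⁻²)⁻¹)) · ((a⁻²)⁻¹)) / ((a²)⁻¹)    [power of a power]
= (((((a⁵ · a²)⁻³) · ((a⁻¹)⁻³)) / ((a⁻²)⁻¹)) · ((a⁻²)⁻¹)) / ((a²)⁻¹)    [power of a product]
= ((((((a⁵)⁻³) · ((a²)⁻³)) · ((a⁻¹)⁻³)) / ((a⁻²)⁻¹)) · ((a⁻²)⁻¹)) / ((a²)⁻¹)    [power of a product]
= ((((a⁻¹⁵ · ((a²)⁻³)) · ((a⁻¹)⁻³)) / ((a⁻²)⁻¹)) · ((a⁻²)⁻¹)) / ((a²)⁻¹)    [power of a power]
= ((((a⁻¹⁵ · a⁻⁶) · ((a⁻¹)⁻³)) / ((a⁻²)⁻¹)) · ((a⁻²)⁻¹)) / ((a²)⁻¹)    [power of a power]
= (((a⁻²¹ · ((a⁻¹)⁻³)) / ((a⁻²)⁻¹)) · ((a⁻²)⁻¹)) / ((a²)⁻¹)    [product of powers]
= (((a⁻²¹ · a³) / ((a⁻²)⁻¹)) · ((a⁻²)⁻¹)) / ((a²)⁻¹)    [power of a power]
= ((a⁻¹⁸ / ((a⁻²)⁻¹)) · ((a⁻²)⁻¹)) / ((a²)⁻¹)    [product of powers]
= ((a⁻¹⁸ / a²) · ((a⁻²)⁻¹)) / ((a²)⁻¹)    [power of a power]
= (a⁻²⁰ · ((a⁻²)⁻¹)) / ((a²)⁻¹)    [quotient of powers]
= (a⁻²⁰ · a²) / ((a²)⁻¹)    [power of a power]
= a⁻¹⁸ / ((a²)⁻¹)    [product of powers]
= a⁻¹⁸ / a⁻²    [power of a power]
= a⁻¹⁶    [quotient of powers]

a⁻¹⁶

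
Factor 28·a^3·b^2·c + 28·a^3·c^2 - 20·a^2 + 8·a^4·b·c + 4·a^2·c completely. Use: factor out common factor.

28·a^3·b^2·c + 28·a^3·c^2 - 20·a^2 + 8·a^4·b·c + 4·a^2·c
= 4(7·a^3·b^2·c + 7·a^3·c^2 - 5·a^2 + 2·a^4·b·c + a^2·c)    [factor out 4]
= 4·a^2(7·a·b^2·c + 7·a·c^2 - 5 + 2·a^2·b·c + c)    [factor out a^2]

4·a^2(7·a·b^2·c + 7·a·c^2 - 5 + 2·a^2·b·c + c)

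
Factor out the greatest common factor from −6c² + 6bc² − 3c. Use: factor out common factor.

−6c² + 6bc² − 3c
= 3(−2c² + 2bc² − c)    [factor out 3]
= 3c(−2c + 2bc − 1)    [factor out c]

3c(−2c + 2bc − 1)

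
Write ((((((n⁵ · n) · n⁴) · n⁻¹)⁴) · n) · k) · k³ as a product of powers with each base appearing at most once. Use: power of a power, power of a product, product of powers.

((((((n⁵ · n) · n⁴) · n⁻¹)⁴) · n) · k) · k³
= ((((((n⁵ · n) · n⁴)⁴) · ((n⁻¹)⁴)) · n) · k) · k³    [power of a product]
= ((((((n⁵ · n)⁴) · ((n⁴)⁴)) · ((n⁻¹)⁴)) · n) · k) · k³    [power of a product]
= (((((((n⁵)⁴) · (n⁴)) · ((n⁴)⁴)) · ((n⁻¹)⁴)) · n) · k) · k³    [power of a product]
= (((((n²⁰ · (n⁴)) · ((n⁴)⁴)) · ((n⁻¹)⁴)) · n) · k) · k³    [power of a power]
= ((((n²⁴ · ((n⁴)⁴)) · ((n⁻¹)⁴)) · n) · k) · k³    [product of powers]
= ((((n²⁴ · n¹⁶) · ((n⁻¹)⁴)) · n) · k) · k³    [power of a power]
= (((n⁴⁰ · ((n⁻¹)⁴)) · n) · k) · k³    [product of powers]
= (((n⁴⁰ · n⁻⁴) · n) · k) · k³    [power of a power]
= ((n³⁶ · n) · k) · k³    [product of powers]
= (n³⁷ · k) · k³    [product of powers]
= k⁴n³⁷    [product of powers]

k⁴n³⁷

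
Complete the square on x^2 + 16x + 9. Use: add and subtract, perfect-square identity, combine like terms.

(x + 8)^2 - 55

x^2 + 16x + 9
= x^2 + 16x + 64 - 64 + 9    [add and subtract 64]
= (x + 8)^2 - 64 + 9    [perfect-square identity]
= (x + 8)^2 - 55    [combine constants]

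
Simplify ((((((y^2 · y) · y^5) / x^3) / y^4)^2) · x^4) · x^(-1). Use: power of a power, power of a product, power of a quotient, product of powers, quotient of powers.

((((((y^2 · y) · y^5) / x^3) / y^4)^2) · x^4) · x^(-1)
= ((((((y^2 · y) · y^5) / x^3)^2) / ((y^4)^2)) · x^4) · x^(-1)    [power of a quotient]
= ((((((y^2 · y) · y^5)^2) / ((x^3)^2)) / ((y^4)^2)) · x^4) · x^(-1)    [power of a quotient]
= ((((((y^2 · y)^2) · ((y^5)^2)) / ((x^3)^2)) / ((y^4)^2)) · x^4) · x^(-1)    [power of a product]
= (((((((y^2)^2) · (y^2)) · ((y^5)^2)) / ((x^3)^2)) / ((y^4)^2)) · x^4) · x^(-1)    [power of a product]
= (((((y^4 · (y^2)) · ((y^5)^2)) / ((x^3)^2)) / ((y^4)^2)) · x^4) · x^(-1)    [power of a power]
= ((((y^6 · ((y^5)^2)) / ((x^3)^2)) / ((y^4)^2)) · x^4) · x^(-1)    [product of powers]
= ((((y^6 · y^10) / ((x^3)^2)) / ((y^4)^2)) · x^4) · x^(-1)    [power of a power]
= (((y^16 / ((x^3)^2)) / ((y^4)^2)) · x^4) · x^(-1)    [product of powers]
= (((y^16 / x^6) / ((y^4)^2)) · x^4) · x^(-1)    [power of a power]
= (((y^16 / x^6) / y^8) · x^4) · x^(-1)    [power of a power]
= x^(-3)y^8    [quotient of powers; product of powers]

x^(-3)y^8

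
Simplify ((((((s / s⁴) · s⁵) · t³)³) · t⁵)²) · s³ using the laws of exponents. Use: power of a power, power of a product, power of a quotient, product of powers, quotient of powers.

s¹⁵t²⁸

((((((s / s⁴) · s⁵) · t³)³) · t⁵)²) · s³
= ((((((s / s⁴) · s⁵) · t³)³)²) · ((t⁵)²)) · s³    [power of a product]
= (((((s / s⁴) · s⁵) · t³)⁶) · ((t⁵)²)) · s³    [power of a power]
= (((((s / s⁴) · s⁵)⁶) · ((t³)⁶)) · ((t⁵)²)) · s³    [power of a product]
= (((((s / s⁴)⁶) · ((s⁵)⁶)) · ((t³)⁶)) · ((t⁵)²)) · s³    [power of a product]
= (((((s⁶) / ((s⁴)⁶)) · ((s⁵)⁶)) · ((t³)⁶)) · ((t⁵)²)) · s³    [power of a quotient]
= ((((s⁶ / s²⁴) · ((s⁵)⁶)) · ((t³)⁶)) · ((t⁵)²)) · s³    [power of a power]
= (((s⁻¹⁸ · ((s⁵)⁶)) · ((t³)⁶)) · ((t⁵)²)) · s³    [quotient of powers]
= (((s⁻¹⁸ · s³⁰) · ((t³)⁶)) · ((t⁵)²)) · s³    [power of a power]
= ((s¹² · ((t³)⁶)) · ((t⁵)²)) · s³    [product of powers]
= ((s¹² · t¹⁸) · ((t⁵)²)) · s³    [power of a power]
= ((s¹² · t¹⁸) · t¹⁰) · s³    [power of a power]
= s¹⁵t²⁸    [product of powers]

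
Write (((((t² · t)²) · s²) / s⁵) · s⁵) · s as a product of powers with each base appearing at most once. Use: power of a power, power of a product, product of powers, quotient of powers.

(((((t² · t)²) · s²) / s⁵) · s⁵) · s
= ((((((t²)²) · (t²)) · s²) / s⁵) · s⁵) · s    [power of a product]
= ((((t⁴ · (t²)) · s²) / s⁵) · s⁵) · s    [power of a power]
= (((t⁶ · s²) / s⁵) · s⁵) · s    [product of powers]
= s³·t⁶    [quotient of powers; product of powers]

s³·t⁶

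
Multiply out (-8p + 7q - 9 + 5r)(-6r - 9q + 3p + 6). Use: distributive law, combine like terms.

(-8p + 7q - 9 + 5r)(-6r - 9q + 3p + 6)
= 48pr + 72pq - 24p^2 - 48p - 42qr - 63q^2 + 21pq + 42q + 54r + 81q - 27p - 54 - 30r^2 - 45qr + 15pr + 30r    [distributive law]
= 63pr + 93pq - 24p^2 - 75p - 87qr - 63q^2 + 123q + 84r - 54 - 30r^2    [combine like terms]

63pr + 93pq - 24p^2 - 75p - 87qr - 63q^2 + 123q + 84r - 54 - 30r^2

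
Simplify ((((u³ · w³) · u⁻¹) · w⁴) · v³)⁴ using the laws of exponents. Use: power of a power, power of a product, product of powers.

((((u³ · w³) · u⁻¹) · w⁴) · v³)⁴
= ((((u³ · w³) · u⁻¹) · w⁴)⁴) · ((v³)⁴)    [power of a product]
= ((((u³ · w³) · u⁻¹)⁴) · ((w⁴)⁴)) · ((v³)⁴)    [power of a product]
= ((((u³ · w³)⁴) · ((u⁻¹)⁴)) · ((w⁴)⁴)) · ((v³)⁴)    [power of a product]
= (((((u³)⁴) · ((w³)⁴)) · ((u⁻¹)⁴)) · ((w⁴)⁴)) · ((v³)⁴)    [power of a product]
= (((u¹² · ((w³)⁴)) · ((u⁻¹)⁴)) · ((w⁴)⁴)) · ((v³)⁴)    [power of a power]
= (((u¹² · w¹²) · ((u⁻¹)⁴)) · ((w⁴)⁴)) · ((v³)⁴)    [power of a power]
= (((u¹² · w¹²) · u⁻⁴) · ((w⁴)⁴)) · ((v³)⁴)    [power of a power]
= (((u¹² · w¹²) · u⁻⁴) · w¹⁶) · ((v³)⁴)    [power of a power]
= (((u¹² · w¹²) · u⁻⁴) · w¹⁶) · v¹²    [power of a power]
= u⁸·v¹²·w²⁸    [product of powers]

u⁸·v¹²·w²⁸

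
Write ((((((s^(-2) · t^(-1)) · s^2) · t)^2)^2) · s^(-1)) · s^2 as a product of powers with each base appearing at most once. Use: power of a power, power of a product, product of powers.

s

((((((s^(-2) · t^(-1)) · s^2) · t)^2)^2) · s^(-1)) · s^2
= (((((s^(-2) · t^(-1)) · s^2) · t)^4) · s^(-1)) · s^2    [power of a power]
= (((((s^(-2) · t^(-1)) · s^2)^4) · (t^4)) · s^(-1)) · s^2    [power of a product]
= (((((s^(-2) · t^(-1))^4) · ((s^2)^4)) · (t^4)) · s^(-1)) · s^2    [power of a product]
= ((((((s^(-2))^4) · ((t^(-1))^4)) · ((s^2)^4)) · (t^4)) · s^(-1)) · s^2    [power of a product]
= ((((s^(-8) · ((t^(-1))^4)) · ((s^2)^4)) · (t^4)) · s^(-1)) · s^2    [power of a power]
= ((((s^(-8) · t^(-4)) · ((s^2)^4)) · (t^4)) · s^(-1)) · s^2    [power of a power]
= ((((s^(-8) · t^(-4)) · s^8) · (t^4)) · s^(-1)) · s^2    [power of a power]
= s    [product of powers]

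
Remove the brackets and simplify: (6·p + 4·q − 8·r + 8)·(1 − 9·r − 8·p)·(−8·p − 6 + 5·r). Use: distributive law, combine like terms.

752·p² + 284·p + 290·p·r − 320·p²·r − 526·p·r² + 384·p³ + 160·p·q − 24·q + 236·q·r + 128·p·q·r − 180·q·r² + 256·p²·q + 520·r − 832·r² + 360·r³ − 48

(6·p + 4·q − 8·r + 8)·(1 − 9·r − 8·p)·(−8·p − 6 + 5·r)
= (6·p − 54·p·r − 48·p² + 4·q − 36·q·r − 32·p·q − 8·r + 72·r² + 64·p·r + 8 − 72·r − 64·p)·(−8·p − 6 + 5·r)    [distributive law]
= (−58·p + 10·p·r − 48·p² + 4·q − 36·q·r − 32·p·q − 80·r + 72·r² + 8)·(−8·p − 6 + 5·r)    [combine like terms]
= 464·p² + 348·p − 290·p·r − 80·p²·r − 60·p·r + 50·p·r² + 384·p³ + 288·p² − 240·p²·r − 32·p·q − 24·q + 20·q·r + 288·p·q·r + 216·q·r − 180·q·r² + 256·p²·q + 192·p·q − 160·p·q·r + 640·p·r + 480·r − 400·r² − 576·p·r² − 432·r² + 360·r³ − 64·p − 48 + 40·r    [distributive law]
= 752·p² + 284·p + 290·p·r − 320·p²·r − 526·p·r² + 384·p³ + 160·p·q − 24·q + 236·q·r + 128·p·q·r − 180·q·r² + 256·p²·q + 520·r − 832·r² + 360·r³ − 48    [combine like terms]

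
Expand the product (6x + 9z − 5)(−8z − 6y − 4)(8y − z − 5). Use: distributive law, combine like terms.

−348xyz + 48xz^2 + 264xz − 288xy^2 − 12xy + 120x − 522yz^2 + 72z^3 + 356z^2 − 432y^2z + 272yz − 40z + 240y^2 + 10y − 100

(6x + 9z − 5)(−8z − 6y − 4)(8y − z − 5)
= (−48xz − 36xy − 24x − 72z^2 − 54yz − 36z + 40z + 30y + 20)(8y − z − 5)    [distributive law]
= (−48xz − 36xy − 24x − 72z^2 − 54yz + 4z + 30y + 20)(8y − z − 5)    [combine like terms]
= −384xyz + 48xz^2 + 240xz − 288xy^2 + 36xyz + 180xy − 192xy + 24xz + 120x − 576yz^2 + 72z^3 + 360z^2 − 432y^2z + 54yz^2 + 270yz + 32yz − 4z^2 − 20z + 240y^2 − 30yz − 150y + 160y − 20z − 100    [distributive law]
= −348xyz + 48xz^2 + 264xz − 288xy^2 − 12xy + 120x − 522yz^2 + 72z^3 + 356z^2 − 432y^2z + 272yz − 40z + 240y^2 + 10y − 100    [combine like terms]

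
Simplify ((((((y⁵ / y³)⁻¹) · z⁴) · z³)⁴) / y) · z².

y⁻⁹·z³⁰

((((((y⁵ / y³)⁻¹) · z⁴) · z³)⁴) / y) · z²
= ((((((y⁵ / y³)⁻¹) · z⁴)⁴) · ((z³)⁴)) / y) · z²    [power of a product]
= ((((((y⁵ / y³)⁻¹)⁴) · ((z⁴)⁴)) · ((z³)⁴)) / y) · z²    [power of a product]
= (((((y⁵ / y³)⁻⁴) · ((z⁴)⁴)) · ((z³)⁴)) / y) · z²    [power of a power]
= ((((((y⁵)⁻⁴) / ((y³)⁻⁴)) · ((z⁴)⁴)) · ((z³)⁴)) / y) · z²    [power of a quotient]
= ((((y⁻²⁰ / ((y³)⁻⁴)) · ((z⁴)⁴)) · ((z³)⁴)) / y) · z²    [power of a power]
= ((((y⁻²⁰ / y⁻¹²) · ((z⁴)⁴)) · ((z³)⁴)) / y) · z²    [power of a power]
= (((y⁻⁸ · ((z⁴)⁴)) · ((z³)⁴)) / y) · z²    [quotient of powers]
= (((y⁻⁸ · z¹⁶) · ((z³)⁴)) / y) · z²    [power of a power]
= (((y⁻⁸ · z¹⁶) · z¹²) / y) · z²    [power of a power]
= y⁻⁹·z³⁰    [quotient of powers; product of powers]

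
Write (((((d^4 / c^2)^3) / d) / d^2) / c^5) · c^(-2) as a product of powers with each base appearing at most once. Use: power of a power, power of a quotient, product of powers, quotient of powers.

c^(-13)d^9

(((((d^4 / c^2)^3) / d) / d^2) / c^5) · c^(-2)
= ((((((d^4)^3) / ((c^2)^3)) / d) / d^2) / c^5) · c^(-2)    [power of a quotient]
= ((((d^12 / ((c^2)^3)) / d) / d^2) / c^5) · c^(-2)    [power of a power]
= ((((d^12 / c^6) / d) / d^2) / c^5) · c^(-2)    [power of a power]
= c^(-13)d^9    [quotient of powers; product of powers]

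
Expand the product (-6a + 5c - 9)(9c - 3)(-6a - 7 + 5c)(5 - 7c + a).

3420a²c - 2808a²c² + 324a³c + 8043ac - 10803ac² + 4005ac³ - 828a² - 108a³ - 1629a - 9624c² + 6690c³ - 1575c⁴ + 5358c - 945

(-6a + 5c - 9)(9c - 3)(-6a - 7 + 5c)(5 - 7c + a)
= (-54ac + 18a + 45c² - 15c - 81c + 27)(-6a - 7 + 5c)(5 - 7c + a)    [distributive law]
= (-54ac + 18a + 45c² - 96c + 27)(-6a - 7 + 5c)(5 - 7c + a)    [combine like terms]
= (324a²c + 378ac - 270ac² - 108a² - 126a + 90ac - 270ac² - 315c² + 225c³ + 576ac + 672c - 480c² - 162a - 189 + 135c)(5 - 7c + a)    [distributive law]
= (324a²c + 1044ac - 540ac² - 108a² - 288a - 795c² + 225c³ + 807c - 189)(5 - 7c + a)    [combine like terms]
= 1620a²c - 2268a²c² + 324a³c + 5220ac - 7308ac² + 1044a²c - 2700ac² + 3780ac³ - 540a²c² - 540a² + 756a²c - 108a³ - 1440a + 2016ac - 288a² - 3975c² + 5565c³ - 795ac² + 1125c³ - 1575c⁴ + 225ac³ + 4035c - 5649c² + 807ac - 945 + 1323c - 189a    [distributive law]
= 3420a²c - 2808a²c² + 324a³c + 8043ac - 10803ac² + 4005ac³ - 828a² - 108a³ - 1629a - 9624c² + 6690c³ - 1575c⁴ + 5358c - 945    [combine like terms]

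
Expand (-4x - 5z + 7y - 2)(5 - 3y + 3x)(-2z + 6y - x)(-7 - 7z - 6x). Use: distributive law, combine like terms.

-729xz - 1049xz^2 - 917x^2z + 1739xy + 3968xyz + 1917x^2y - 242x^2 - 240x^3 + 1377xyz^2 + 1761x^2yz - 3009xy^2 - 2325xy^2z - 1314x^2y^2 + 630x^3y - 453x^2z^2 - 318x^3z - 72x^4 - 490z^2 - 350z^3 + 2044yz + 1834yz^2 + 210yz^3 - 2646y^2z - 924y^2z^2 - 210xz^3 - 1722y^2 + 882y^3 + 882y^3z + 756xy^3 - 140z + 420y - 70x

(-4x - 5z + 7y - 2)(5 - 3y + 3x)(-2z + 6y - x)(-7 - 7z - 6x)
= (-20x + 12xy - 12x^2 - 25z + 15yz - 15xz + 35y - 21y^2 + 21xy - 10 + 6y - 6x)(-2z + 6y - x)(-7 - 7z - 6x)    [distributive law]
= (-26x + 33xy - 12x^2 - 25z + 15yz - 15xz + 41y - 21y^2 - 10)(-2z + 6y - x)(-7 - 7z - 6x)    [combine like terms]
= (52xz - 156xy + 26x^2 - 66xyz + 198xy^2 - 33x^2y + 24x^2z - 72x^2y + 12x^3 + 50z^2 - 150yz + 25xz - 30yz^2 + 90y^2z - 15xyz + 30xz^2 - 90xyz + 15x^2z - 82yz + 246y^2 - 41xy + 42y^2z - 126y^3 + 21xy^2 + 20z - 60y + 10x)(-7 - 7z - 6x)    [distributive law]
= (77xz - 197xy + 26x^2 - 171xyz + 219xy^2 - 105x^2y + 39x^2z + 12x^3 + 50z^2 - 232yz - 30yz^2 + 132y^2z + 30xz^2 + 246y^2 - 126y^3 + 20z - 60y + 10x)(-7 - 7z - 6x)    [combine like terms]
= -539xz - 539xz^2 - 462x^2z + 1379xy + 1379xyz + 1182x^2y - 182x^2 - 182x^2z - 156x^3 + 1197xyz + 1197xyz^2 + 1026x^2yz - 1533xy^2 - 1533xy^2z - 1314x^2y^2 + 735x^2y + 735x^2yz + 630x^3y - 273x^2z - 273x^2z^2 - 234x^3z - 84x^3 - 84x^3z - 72x^4 - 350z^2 - 350z^3 - 300xz^2 + 1624yz + 1624yz^2 + 1392xyz + 210yz^2 + 210yz^3 + 180xyz^2 - 924y^2z - 924y^2z^2 - 792xy^2z - 210xz^2 - 210xz^3 - 180x^2z^2 - 1722y^2 - 1722y^2z - 1476xy^2 + 882y^3 + 882y^3z + 756xy^3 - 140z - 140z^2 - 120xz + 420y + 420yz + 360xy - 70x - 70xz - 60x^2    [distributive law]
= -729xz - 1049xz^2 - 917x^2z + 1739xy + 3968xyz + 1917x^2y - 242x^2 - 240x^3 + 1377xyz^2 + 1761x^2yz - 3009xy^2 - 2325xy^2z - 1314x^2y^2 + 630x^3y - 453x^2z^2 - 318x^3z - 72x^4 - 490z^2 - 350z^3 + 2044yz + 1834yz^2 + 210yz^3 - 2646y^2z - 924y^2z^2 - 210xz^3 - 1722y^2 + 882y^3 + 882y^3z + 756xy^3 - 140z + 420y - 70x    [combine like terms]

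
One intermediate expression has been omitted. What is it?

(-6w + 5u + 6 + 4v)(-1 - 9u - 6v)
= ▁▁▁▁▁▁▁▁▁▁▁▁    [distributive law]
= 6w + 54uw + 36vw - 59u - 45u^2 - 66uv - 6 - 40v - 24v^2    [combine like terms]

By distributive law:

6w + 54uw + 36vw - 5u - 45u^2 - 30uv - 6 - 54u - 36v - 4v - 36uv - 24v^2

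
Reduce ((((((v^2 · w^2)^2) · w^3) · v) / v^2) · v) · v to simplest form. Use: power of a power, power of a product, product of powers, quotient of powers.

v^5w^7

((((((v^2 · w^2)^2) · w^3) · v) / v^2) · v) · v
= (((((((v^2)^2) · ((w^2)^2)) · w^3) · v) / v^2) · v) · v    [power of a product]
= (((((v^4 · ((w^2)^2)) · w^3) · v) / v^2) · v) · v    [power of a power]
= (((((v^4 · w^4) · w^3) · v) / v^2) · v) · v    [power of a power]
= v^5w^7    [quotient of powers; product of powers]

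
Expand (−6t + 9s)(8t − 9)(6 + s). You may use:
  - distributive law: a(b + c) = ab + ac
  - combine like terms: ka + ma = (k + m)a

−288t^2 − 48st^2 + 324t + 486st + 72s^2t − 486s − 81s^2

(−6t + 9s)(8t − 9)(6 + s)
= (−48t^2 + 54t + 72st − 81s)(6 + s)    [distributive law]
= −288t^2 − 48st^2 + 324t + 54st + 432st + 72s^2t − 486s − 81s^2    [distributive law]
= −288t^2 − 48st^2 + 324t + 486st + 72s^2t − 486s − 81s^2    [combine like terms]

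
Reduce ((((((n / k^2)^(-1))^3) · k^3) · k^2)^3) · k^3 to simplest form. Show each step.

((((((n / k^2)^(-1))^3) · k^3) · k^2)^3) · k^3
= ((((((n / k^2)^(-1))^3) · k^3)^3) · ((k^2)^3)) · k^3    [power of a product]
= ((((((n / k^2)^(-1))^3)^3) · ((k^3)^3)) · ((k^2)^3)) · k^3    [power of a product]
= (((((n / k^2)^(-1))^9) · ((k^3)^3)) · ((k^2)^3)) · k^3    [power of a power]
= ((((n / k^2)^(-9)) · ((k^3)^3)) · ((k^2)^3)) · k^3    [power of a power]
= ((((n^(-9)) / ((k^2)^(-9))) · ((k^3)^3)) · ((k^2)^3)) · k^3    [power of a quotient]
= (((n^(-9) / k^(-18)) · ((k^3)^3)) · ((k^2)^3)) · k^3    [power of a power]
= (((n^(-9) / k^(-18)) · k^9) · ((k^2)^3)) · k^3    [power of a power]
= (((n^(-9) / k^(-18)) · k^9) · k^6) · k^3    [power of a power]
= k^36·n^(-9)    [quotient of powers; product of powers]

k^36·n^(-9)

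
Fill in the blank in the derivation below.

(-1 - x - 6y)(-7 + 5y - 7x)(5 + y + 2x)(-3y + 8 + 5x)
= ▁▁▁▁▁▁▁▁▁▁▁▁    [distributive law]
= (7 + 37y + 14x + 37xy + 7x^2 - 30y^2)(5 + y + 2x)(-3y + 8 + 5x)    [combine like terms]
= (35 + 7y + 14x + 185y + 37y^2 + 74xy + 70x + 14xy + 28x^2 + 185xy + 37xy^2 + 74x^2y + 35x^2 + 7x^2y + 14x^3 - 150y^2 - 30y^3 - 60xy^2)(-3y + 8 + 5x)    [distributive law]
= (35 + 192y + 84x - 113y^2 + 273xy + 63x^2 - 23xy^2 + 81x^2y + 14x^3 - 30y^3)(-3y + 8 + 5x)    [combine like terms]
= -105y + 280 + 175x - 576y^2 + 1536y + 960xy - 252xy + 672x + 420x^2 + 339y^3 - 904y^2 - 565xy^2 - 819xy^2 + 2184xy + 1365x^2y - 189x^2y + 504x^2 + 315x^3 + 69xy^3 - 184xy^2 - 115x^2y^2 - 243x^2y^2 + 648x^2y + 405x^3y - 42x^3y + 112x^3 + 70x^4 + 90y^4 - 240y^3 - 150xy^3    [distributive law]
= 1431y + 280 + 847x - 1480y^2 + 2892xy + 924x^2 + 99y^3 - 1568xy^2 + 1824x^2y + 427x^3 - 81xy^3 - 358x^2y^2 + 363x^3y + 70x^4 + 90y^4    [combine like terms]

Applying distributive law to the line above:

(7 - 5y + 7x + 7x - 5xy + 7x^2 + 42y - 30y^2 + 42xy)(5 + y + 2x)(-3y + 8 + 5x)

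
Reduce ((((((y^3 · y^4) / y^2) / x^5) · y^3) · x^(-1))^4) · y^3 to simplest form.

((((((y^3 · y^4) / y^2) / x^5) · y^3) · x^(-1))^4) · y^3
= ((((((y^3 · y^4) / y^2) / x^5) · y^3)^4) · ((x^(-1))^4)) · y^3    [power of a product]
= ((((((y^3 · y^4) / y^2) / x^5)^4) · ((y^3)^4)) · ((x^(-1))^4)) · y^3    [power of a product]
= ((((((y^3 · y^4) / y^2)^4) / ((x^5)^4)) · ((y^3)^4)) · ((x^(-1))^4)) · y^3    [power of a quotient]
= ((((((y^3 · y^4)^4) / ((y^2)^4)) / ((x^5)^4)) · ((y^3)^4)) · ((x^(-1))^4)) · y^3    [power of a quotient]
= (((((((y^3)^4) · ((y^4)^4)) / ((y^2)^4)) / ((x^5)^4)) · ((y^3)^4)) · ((x^(-1))^4)) · y^3    [power of a product]
= (((((y^12 · ((y^4)^4)) / ((y^2)^4)) / ((x^5)^4)) · ((y^3)^4)) · ((x^(-1))^4)) · y^3    [power of a power]
= (((((y^12 · y^16) / ((y^2)^4)) / ((x^5)^4)) · ((y^3)^4)) · ((x^(-1))^4)) · y^3    [power of a power]
= ((((y^28 / ((y^2)^4)) / ((x^5)^4)) · ((y^3)^4)) · ((x^(-1))^4)) · y^3    [product of powers]
= ((((y^28 / y^8) / ((x^5)^4)) · ((y^3)^4)) · ((x^(-1))^4)) · y^3    [power of a power]
= (((y^20 / ((x^5)^4)) · ((y^3)^4)) · ((x^(-1))^4)) · y^3    [quotient of powers]
= (((y^20 / x^20) · ((y^3)^4)) · ((x^(-1))^4)) · y^3    [power of a power]
= (((y^20 / x^20) · y^12) · ((x^(-1))^4)) · y^3    [power of a power]
= (((y^20 / x^20) · y^12) · x^(-4)) · y^3    [power of a power]
= x^(-24)y^35    [quotient of powers; product of powers]

x^(-24)y^35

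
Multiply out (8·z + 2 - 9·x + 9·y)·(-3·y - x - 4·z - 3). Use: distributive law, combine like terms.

(8·z + 2 - 9·x + 9·y)·(-3·y - x - 4·z - 3)
= -24·y·z - 8·x·z - 32·z^2 - 24·z - 6·y - 2·x - 8·z - 6 + 27·x·y + 9·x^2 + 36·x·z + 27·x - 27·y^2 - 9·x·y - 36·y·z - 27·y    [distributive law]
= -60·y·z + 28·x·z - 32·z^2 - 32·z - 33·y + 25·x - 6 + 18·x·y + 9·x^2 - 27·y^2    [combine like terms]

-60·y·z + 28·x·z - 32·z^2 - 32·z - 33·y + 25·x - 6 + 18·x·y + 9·x^2 - 27·y^2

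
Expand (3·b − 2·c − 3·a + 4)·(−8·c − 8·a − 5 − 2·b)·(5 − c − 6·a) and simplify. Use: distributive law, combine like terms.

−77·b·c + 20·b·c² + 138·a·b·c + 48·a·b + 108·a²·b − 115·b − 30·b² + 6·b²·c + 36·a·b² + 102·c² − 16·c³ − 136·a·c² + 349·a·c − 264·a²·c − 90·c + 222·a² − 144·a³ + 35·a − 100

(3·b − 2·c − 3·a + 4)·(−8·c − 8·a − 5 − 2·b)·(5 − c − 6·a)
= (−24·b·c − 24·a·b − 15·b − 6·b² + 16·c² + 16·a·c + 10·c + 4·b·c + 24·a·c + 24·a² + 15·a + 6·a·b − 32·c − 32·a − 20 − 8·b)·(5 − c − 6·a)    [distributive law]
= (−20·b·c − 18·a·b − 23·b − 6·b² + 16·c² + 40·a·c − 22·c + 24·a² − 17·a − 20)·(5 − c − 6·a)    [combine like terms]
= −100·b·c + 20·b·c² + 120·a·b·c − 90·a·b + 18·a·b·c + 108·a²·b − 115·b + 23·b·c + 138·a·b − 30·b² + 6·b²·c + 36·a·b² + 80·c² − 16·c³ − 96·a·c² + 200·a·c − 40·a·c² − 240·a²·c − 110·c + 22·c² + 132·a·c + 120·a² − 24·a²·c − 144·a³ − 85·a + 17·a·c + 102·a² − 100 + 20·c + 120·a    [distributive law]
= −77·b·c + 20·b·c² + 138·a·b·c + 48·a·b + 108·a²·b − 115·b − 30·b² + 6·b²·c + 36·a·b² + 102·c² − 16·c³ − 136·a·c² + 349·a·c − 264·a²·c − 90·c + 222·a² − 144·a³ + 35·a − 100    [combine like terms]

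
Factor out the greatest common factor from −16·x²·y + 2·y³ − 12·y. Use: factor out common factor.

2·y(−8·x² + y² − 6)

−16·x²·y + 2·y³ − 12·y
= 2(−8·x²·y + y³ − 6·y)    [factor out 2]
= 2·y(−8·x² + y² − 6)    [factor out y]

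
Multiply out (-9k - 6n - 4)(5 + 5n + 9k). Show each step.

-81k - 99kn - 81k^2 - 50n - 30n^2 - 20

(-9k - 6n - 4)(5 + 5n + 9k)
= -45k - 45kn - 81k^2 - 30n - 30n^2 - 54kn - 20 - 20n - 36k    [distributive law]
= -81k - 99kn - 81k^2 - 50n - 30n^2 - 20    [combine like terms]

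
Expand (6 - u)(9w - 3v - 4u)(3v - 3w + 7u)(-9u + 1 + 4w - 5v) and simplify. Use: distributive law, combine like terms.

(6 - u)(9w - 3v - 4u)(3v - 3w + 7u)(-9u + 1 + 4w - 5v)
= (54w - 18v - 24u - 9uw + 3uv + 4u²)(3v - 3w + 7u)(-9u + 1 + 4w - 5v)    [distributive law]
= (162vw - 162w² + 378uw - 54v² + 54vw - 126uv - 72uv + 72uw - 168u² - 27uvw + 27uw² - 63u²w + 9uv² - 9uvw + 21u²v + 12u²v - 12u²w + 28u³)(-9u + 1 + 4w - 5v)    [distributive law]
= (216vw - 162w² + 450uw - 54v² - 198uv - 168u² - 36uvw + 27uw² - 75u²w + 9uv² + 33u²v + 28u³)(-9u + 1 + 4w - 5v)    [combine like terms]
= -1944uvw + 216vw + 864vw² - 1080v²w + 1458uw² - 162w² - 648w³ + 810vw² - 4050u²w + 450uw + 1800uw² - 2250uvw + 486uv² - 54v² - 216v²w + 270v³ + 1782u²v - 198uv - 792uvw + 990uv² + 1512u³ - 168u² - 672u²w + 840u²v + 324u²vw - 36uvw - 144uvw² + 180uv²w - 243u²w² + 27uw² + 108uw³ - 135uvw² + 675u³w - 75u²w - 300u²w² + 375u²vw - 81u²v² + 9uv² + 36uv²w - 45uv³ - 297u³v + 33u²v + 132u²vw - 165u²v² - 252u⁴ + 28u³ + 112u³w - 140u³v    [distributive law]
= -5022uvw + 216vw + 1674vw² - 1296v²w + 3285uw² - 162w² - 648w³ - 4797u²w + 450uw + 1485uv² - 54v² + 270v³ + 2655u²v - 198uv + 1540u³ - 168u² + 831u²vw - 279uvw² + 216uv²w - 543u²w² + 108uw³ + 787u³w - 246u²v² - 45uv³ - 437u³v - 252u⁴    [combine like terms]

-5022uvw + 216vw + 1674vw² - 1296v²w + 3285uw² - 162w² - 648w³ - 4797u²w + 450uw + 1485uv² - 54v² + 270v³ + 2655u²v - 198uv + 1540u³ - 168u² + 831u²vw - 279uvw² + 216uv²w - 543u²w² + 108uw³ + 787u³w - 246u²v² - 45uv³ - 437u³v - 252u⁴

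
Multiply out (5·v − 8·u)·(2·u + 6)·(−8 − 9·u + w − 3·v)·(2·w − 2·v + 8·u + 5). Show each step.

(5·v − 8·u)·(2·u + 6)·(−8 − 9·u + w − 3·v)·(2·w − 2·v + 8·u + 5)
= (10·u·v + 30·v − 16·u^2 − 48·u)·(−8 − 9·u + w − 3·v)·(2·w − 2·v + 8·u + 5)    [distributive law]
= (−80·u·v − 90·u^2·v + 10·u·v·w − 30·u·v^2 − 240·v − 270·u·v + 30·v·w − 90·v^2 + 128·u^2 + 144·u^3 − 16·u^2·w + 48·u^2·v + 384·u + 432·u^2 − 48·u·w + 144·u·v)·(2·w − 2·v + 8·u + 5)    [distributive law]
= (−206·u·v − 42·u^2·v + 10·u·v·w − 30·u·v^2 − 240·v + 30·v·w − 90·v^2 + 560·u^2 + 144·u^3 − 16·u^2·w + 384·u − 48·u·w)·(2·w − 2·v + 8·u + 5)    [combine like terms]
= −412·u·v·w + 412·u·v^2 − 1648·u^2·v − 1030·u·v − 84·u^2·v·w + 84·u^2·v^2 − 336·u^3·v − 210·u^2·v + 20·u·v·w^2 − 20·u·v^2·w + 80·u^2·v·w + 50·u·v·w − 60·u·v^2·w + 60·u·v^3 − 240·u^2·v^2 − 150·u·v^2 − 480·v·w + 480·v^2 − 1920·u·v − 1200·v + 60·v·w^2 − 60·v^2·w + 240·u·v·w + 150·v·w − 180·v^2·w + 180·v^3 − 720·u·v^2 − 450·v^2 + 1120·u^2·w − 1120·u^2·v + 4480·u^3 + 2800·u^2 + 288·u^3·w − 288·u^3·v + 1152·u^4 + 720·u^3 − 32·u^2·w^2 + 32·u^2·v·w − 128·u^3·w − 80·u^2·w + 768·u·w − 768·u·v + 3072·u^2 + 1920·u − 96·u·w^2 + 96·u·v·w − 384·u^2·w − 240·u·w    [distributive law]
= −26·u·v·w − 458·u·v^2 − 2978·u^2·v − 3718·u·v + 28·u^2·v·w − 156·u^2·v^2 − 624·u^3·v + 20·u·v·w^2 − 80·u·v^2·w + 60·u·v^3 − 330·v·w + 30·v^2 − 1200·v + 60·v·w^2 − 240·v^2·w + 180·v^3 + 656·u^2·w + 5200·u^3 + 5872·u^2 + 160·u^3·w + 1152·u^4 − 32·u^2·w^2 + 528·u·w + 1920·u − 96·u·w^2    [combine like terms]

−26·u·v·w − 458·u·v^2 − 2978·u^2·v − 3718·u·v + 28·u^2·v·w − 156·u^2·v^2 − 624·u^3·v + 20·u·v·w^2 − 80·u·v^2·w + 60·u·v^3 − 330·v·w + 30·v^2 − 1200·v + 60·v·w^2 − 240·v^2·w + 180·v^3 + 656·u^2·w + 5200·u^3 + 5872·u^2 + 160·u^3·w + 1152·u^4 − 32·u^2·w^2 + 528·u·w + 1920·u − 96·u·w^2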